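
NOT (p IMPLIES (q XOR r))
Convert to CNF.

p AND (NOT q OR r) AND (NOT r OR q)

NOT (p IMPLIES (q XOR r))
⇔ NOT (NOT p OR (q XOR r))
⇔ NOT (NOT p OR ((q OR r) AND NOT (q AND r)))
⇔ NOT NOT p AND NOT ((q OR r) AND NOT (q AND r))
⇔ p AND NOT ((q OR r) AND NOT (q AND r))
⇔ p AND (NOT (q OR r) OR NOT NOT (q AND r))
⇔ p AND ((NOT q AND NOT r) OR NOT NOT (q AND r))
⇔ p AND ((NOT q AND NOT r) OR (q AND r))
⇔ p AND (NOT q OR q) AND (NOT q OR r) AND (NOT r OR q) AND (NOT r OR r)
⇔ p AND (NOT q OR r) AND (NOT r OR q)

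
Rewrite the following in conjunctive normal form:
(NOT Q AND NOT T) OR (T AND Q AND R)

(NOT Q OR T) AND (NOT Q OR R) AND (NOT T OR Q) AND (NOT T OR R)

(NOT Q AND NOT T) OR (T AND Q AND R)
≡ (NOT Q OR T) AND (NOT Q OR Q) AND (NOT Q OR R) AND (NOT T OR T) AND (NOT T OR Q) AND (NOT T OR R)   [distribute OR over AND]
≡ (NOT Q OR T) AND (NOT Q OR R) AND (NOT T OR Q) AND (NOT T OR R)   [simplify]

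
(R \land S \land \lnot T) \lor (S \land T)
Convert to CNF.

(R \lor T) \land S

(R \land S \land \lnot T) \lor (S \land T)
≡ (R \lor S) \land (R \lor T) \land (S \lor S) \land (S \lor T) \land (\lnot T \lor S) \land (\lnot T \lor T)   (distribute \lor over \land)
≡ (R \lor T) \land S   (simplify)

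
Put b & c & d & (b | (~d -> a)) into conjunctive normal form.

b & c & d & (b | (~d -> a))
= b & c & d & (b | ~~d | a)   (eliminate ->)
= b & c & d & (b | d | a)   (double negation)
= b & c & d   (simplify)

b & c & d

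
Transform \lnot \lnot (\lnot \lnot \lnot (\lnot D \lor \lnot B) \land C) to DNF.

D \land B \land C

\lnot \lnot (\lnot \lnot \lnot (\lnot D \lor \lnot B) \land C)
⇔ \lnot \lnot \lnot (\lnot D \lor \lnot B) \land C   [double negation]
⇔ \lnot (\lnot D \lor \lnot B) \land C   [double negation]
⇔ \lnot \lnot D \land \lnot \lnot B \land C   [De Morgan]
⇔ D \land \lnot \lnot B \land C   [double negation]
⇔ D \land B \land C   [double negation]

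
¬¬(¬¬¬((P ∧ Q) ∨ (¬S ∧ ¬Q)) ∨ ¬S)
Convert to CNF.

¬¬(¬¬¬((P ∧ Q) ∨ (¬S ∧ ¬Q)) ∨ ¬S)
⇔ ¬¬¬((P ∧ Q) ∨ (¬S ∧ ¬Q)) ∨ ¬S
⇔ ¬((P ∧ Q) ∨ (¬S ∧ ¬Q)) ∨ ¬S
⇔ (¬(P ∧ Q) ∧ ¬(¬S ∧ ¬Q)) ∨ ¬S
⇔ ((¬P ∨ ¬Q) ∧ ¬(¬S ∧ ¬Q)) ∨ ¬S
⇔ ((¬P ∨ ¬Q) ∧ (¬¬S ∨ ¬¬Q)) ∨ ¬S
⇔ ((¬P ∨ ¬Q) ∧ (S ∨ ¬¬Q)) ∨ ¬S
⇔ ((¬P ∨ ¬Q) ∧ (S ∨ Q)) ∨ ¬S
⇔ (¬P ∨ ¬Q ∨ ¬S) ∧ (S ∨ Q ∨ ¬S)
⇔ ¬P ∨ ¬Q ∨ ¬S

¬P ∨ ¬Q ∨ ¬S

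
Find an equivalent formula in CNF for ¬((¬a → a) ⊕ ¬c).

(¬a ∨ ¬c) ∧ (c ∨ a)

¬((¬a → a) ⊕ ¬c)
≡ ¬(((¬a → a) ∨ ¬c) ∧ ¬((¬a → a) ∧ ¬c))   [expand ⊕]
≡ ¬((¬¬a ∨ a ∨ ¬c) ∧ ¬((¬a → a) ∧ ¬c))   [eliminate →]
≡ ¬((¬¬a ∨ a ∨ ¬c) ∧ ¬((¬¬a ∨ a) ∧ ¬c))   [eliminate →]
≡ ¬(¬¬a ∨ a ∨ ¬c) ∨ ¬¬((¬¬a ∨ a) ∧ ¬c)   [De Morgan]
≡ (¬¬¬a ∧ ¬a ∧ ¬¬c) ∨ ¬¬((¬¬a ∨ a) ∧ ¬c)   [De Morgan]
≡ (¬a ∧ ¬a ∧ ¬¬c) ∨ ¬¬((¬¬a ∨ a) ∧ ¬c)   [double negation]
≡ (¬a ∧ ¬a ∧ c) ∨ ¬¬((¬¬a ∨ a) ∧ ¬c)   [double negation]
≡ (¬a ∧ ¬a ∧ c) ∨ ((¬¬a ∨ a) ∧ ¬c)   [double negation]
≡ (¬a ∧ ¬a ∧ c) ∨ ((a ∨ a) ∧ ¬c)   [double negation]
≡ (¬a ∨ a ∨ a) ∧ (¬a ∨ ¬c) ∧ (¬a ∨ a ∨ a) ∧ (¬a ∨ ¬c) ∧ (c ∨ a ∨ a) ∧ (c ∨ ¬c)   [distribute ∨ over ∧]
≡ (¬a ∨ ¬c) ∧ (c ∨ a)   [simplify]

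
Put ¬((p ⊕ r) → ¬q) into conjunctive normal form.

(p ∨ r) ∧ (¬p ∨ ¬r) ∧ q

¬((p ⊕ r) → ¬q)
≡ ¬(¬(p ⊕ r) ∨ ¬q)   [eliminate →]
≡ ¬(¬((p ∨ r) ∧ ¬(p ∧ r)) ∨ ¬q)   [expand ⊕]
≡ ¬¬((p ∨ r) ∧ ¬(p ∧ r)) ∧ ¬¬q   [De Morgan]
≡ (p ∨ r) ∧ ¬(p ∧ r) ∧ ¬¬q   [double negation]
≡ (p ∨ r) ∧ (¬p ∨ ¬r) ∧ ¬¬q   [De Morgan]
≡ (p ∨ r) ∧ (¬p ∨ ¬r) ∧ q   [double negation]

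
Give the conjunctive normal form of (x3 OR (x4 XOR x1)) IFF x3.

(x3 OR (x4 XOR x1)) IFF x3
≡ ((x3 OR (x4 XOR x1)) IMPLIES x3) AND (x3 IMPLIES (x3 OR (x4 XOR x1)))   [eliminate IFF]
≡ (NOT (x3 OR (x4 XOR x1)) OR x3) AND (x3 IMPLIES (x3 OR (x4 XOR x1)))   [eliminate IMPLIES]
≡ (NOT (x3 OR ((x4 OR x1) AND NOT (x4 AND x1))) OR x3) AND (x3 IMPLIES (x3 OR (x4 XOR x1)))   [expand XOR]
≡ (NOT (x3 OR ((x4 OR x1) AND NOT (x4 AND x1))) OR x3) AND (NOT x3 OR x3 OR (x4 XOR x1))   [eliminate IMPLIES]
≡ (NOT (x3 OR ((x4 OR x1) AND NOT (x4 AND x1))) OR x3) AND (NOT x3 OR x3 OR ((x4 OR x1) AND NOT (x4 AND x1)))   [expand XOR]
≡ ((NOT x3 AND NOT ((x4 OR x1) AND NOT (x4 AND x1))) OR x3) AND (NOT x3 OR x3 OR ((x4 OR x1) AND NOT (x4 AND x1)))   [De Morgan]
≡ ((NOT x3 AND (NOT (x4 OR x1) OR NOT NOT (x4 AND x1))) OR x3) AND (NOT x3 OR x3 OR ((x4 OR x1) AND NOT (x4 AND x1)))   [De Morgan]
≡ ((NOT x3 AND ((NOT x4 AND NOT x1) OR NOT NOT (x4 AND x1))) OR x3) AND (NOT x3 OR x3 OR ((x4 OR x1) AND NOT (x4 AND x1)))   [De Morgan]
≡ ((NOT x3 AND ((NOT x4 AND NOT x1) OR (x4 AND x1))) OR x3) AND (NOT x3 OR x3 OR ((x4 OR x1) AND NOT (x4 AND x1)))   [double negation]
≡ ((NOT x3 AND ((NOT x4 AND NOT x1) OR (x4 AND x1))) OR x3) AND (NOT x3 OR x3 OR ((x4 OR x1) AND (NOT x4 OR NOT x1)))   [De Morgan]
≡ (NOT x3 OR x3) AND (NOT x4 OR x4 OR x3) AND (NOT x4 OR x1 OR x3) AND (NOT x1 OR x4 OR x3) AND (NOT x1 OR x1 OR x3) AND (NOT x3 OR x3 OR x4 OR x1) AND (NOT x3 OR x3 OR NOT x4 OR NOT x1)   [distribute OR over AND]
≡ (NOT x4 OR x1 OR x3) AND (NOT x1 OR x4 OR x3)   [simplify]

(NOT x4 OR x1 OR x3) AND (NOT x1 OR x4 OR x3)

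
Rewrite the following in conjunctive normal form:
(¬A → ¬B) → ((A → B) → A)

(¬A → ¬B) → ((A → B) → A)
⇔ ¬(¬A → ¬B) ∨ ((A → B) → A)   (eliminate →)
⇔ ¬(¬¬A ∨ ¬B) ∨ ((A → B) → A)   (eliminate →)
⇔ ¬(¬¬A ∨ ¬B) ∨ ¬(A → B) ∨ A   (eliminate →)
⇔ ¬(¬¬A ∨ ¬B) ∨ ¬(¬A ∨ B) ∨ A   (eliminate →)
⇔ (¬¬¬A ∧ ¬¬B) ∨ ¬(¬A ∨ B) ∨ A   (De Morgan)
⇔ (¬A ∧ ¬¬B) ∨ ¬(¬A ∨ B) ∨ A   (double negation)
⇔ (¬A ∧ B) ∨ ¬(¬A ∨ B) ∨ A   (double negation)
⇔ (¬A ∧ B) ∨ (¬¬A ∧ ¬B) ∨ A   (De Morgan)
⇔ (¬A ∧ B) ∨ (A ∧ ¬B) ∨ A   (double negation)
⇔ (¬A ∨ A ∨ A) ∧ (¬A ∨ ¬B ∨ A) ∧ (B ∨ A ∨ A) ∧ (B ∨ ¬B ∨ A)   (distribute ∨ over ∧)
⇔ B ∨ A   (simplify)

B ∨ A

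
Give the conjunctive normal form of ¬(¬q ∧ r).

¬(¬q ∧ r)
⇔ ¬¬q ∨ ¬r   [De Morgan]
⇔ q ∨ ¬r   [double negation]

q ∨ ¬r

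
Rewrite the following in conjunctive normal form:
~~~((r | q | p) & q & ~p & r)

~~~((r | q | p) & q & ~p & r)
≡ ~((r | q | p) & q & ~p & r)   [double negation]
≡ ~(r | q | p) | ~q | ~~p | ~r   [De Morgan]
≡ (~r & ~q & ~p) | ~q | ~~p | ~r   [De Morgan]
≡ (~r & ~q & ~p) | ~q | p | ~r   [double negation]
≡ (~r | ~q | p | ~r) & (~q | ~q | p | ~r) & (~p | ~q | p | ~r)   [distribute | over &]
≡ ~r | ~q | p   [simplify]

~r | ~q | p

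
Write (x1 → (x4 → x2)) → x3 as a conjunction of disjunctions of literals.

(x1 ∨ x3) ∧ (x4 ∨ x3) ∧ (¬x2 ∨ x3)

(x1 → (x4 → x2)) → x3
= ¬(x1 → (x4 → x2)) ∨ x3   [eliminate →]
= ¬(¬x1 ∨ (x4 → x2)) ∨ x3   [eliminate →]
= ¬(¬x1 ∨ ¬x4 ∨ x2) ∨ x3   [eliminate →]
= ¬¬x1 ∧ ¬¬x4 ∧ ¬x2 ∨ x3   [De Morgan]
= x1 ∧ ¬¬x4 ∧ ¬x2 ∨ x3   [double negation]
= x1 ∧ x4 ∧ ¬x2 ∨ x3   [double negation]
= (x1 ∨ x3) ∧ (x4 ∨ x3) ∧ (¬x2 ∨ x3)   [distribute ∨ over ∧]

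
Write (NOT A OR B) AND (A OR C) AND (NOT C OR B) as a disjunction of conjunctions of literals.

(B AND A) OR (B AND C)

(NOT A OR B) AND (A OR C) AND (NOT C OR B)
⇔ (NOT A AND A AND NOT C) OR (NOT A AND A AND B) OR (NOT A AND C AND NOT C) OR (NOT A AND C AND B) OR (B AND A AND NOT C) OR (B AND A AND B) OR (B AND C AND NOT C) OR (B AND C AND B)   [distribute AND over OR]
⇔ (B AND A) OR (B AND C)   [simplify]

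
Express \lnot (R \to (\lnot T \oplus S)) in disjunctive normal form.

\lnot (R \to (\lnot T \oplus S))
≡ \lnot (\lnot R \lor (\lnot T \oplus S))   [eliminate \to]
≡ \lnot (\lnot R \lor (\lnot T \land \lnot S) \lor (\lnot \lnot T \land S))   [expand \oplus]
≡ \lnot \lnot R \land \lnot (\lnot T \land \lnot S) \land \lnot (\lnot \lnot T \land S)   [De Morgan]
≡ R \land \lnot (\lnot T \land \lnot S) \land \lnot (\lnot \lnot T \land S)   [double negation]
≡ R \land (\lnot \lnot T \lor \lnot \lnot S) \land \lnot (\lnot \lnot T \land S)   [De Morgan]
≡ R \land (T \lor \lnot \lnot S) \land \lnot (\lnot \lnot T \land S)   [double negation]
≡ R \land (T \lor S) \land \lnot (\lnot \lnot T \land S)   [double negation]
≡ R \land (T \lor S) \land (\lnot \lnot \lnot T \lor \lnot S)   [De Morgan]
≡ R \land (T \lor S) \land (\lnot T \lor \lnot S)   [double negation]
≡ (R \land T \land \lnot T) \lor (R \land T \land \lnot S) \lor (R \land S \land \lnot T) \lor (R \land S \land \lnot S)   [distribute \land over \lor]
≡ (R \land T \land \lnot S) \lor (R \land S \land \lnot T)   [simplify]

(R \land T \land \lnot S) \lor (R \land S \land \lnot T)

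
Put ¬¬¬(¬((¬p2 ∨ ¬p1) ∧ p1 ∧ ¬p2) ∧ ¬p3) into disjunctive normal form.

¬¬¬(¬((¬p2 ∨ ¬p1) ∧ p1 ∧ ¬p2) ∧ ¬p3)
≡ ¬(¬((¬p2 ∨ ¬p1) ∧ p1 ∧ ¬p2) ∧ ¬p3)   (double negation)
≡ ¬¬((¬p2 ∨ ¬p1) ∧ p1 ∧ ¬p2) ∨ ¬¬p3   (De Morgan)
≡ ((¬p2 ∨ ¬p1) ∧ p1 ∧ ¬p2) ∨ ¬¬p3   (double negation)
≡ ((¬p2 ∨ ¬p1) ∧ p1 ∧ ¬p2) ∨ p3   (double negation)
≡ (¬p2 ∧ p1 ∧ ¬p2) ∨ (¬p1 ∧ p1 ∧ ¬p2) ∨ p3   (distribute ∧ over ∨)
≡ (¬p2 ∧ p1) ∨ p3   (simplify)

(¬p2 ∧ p1) ∨ p3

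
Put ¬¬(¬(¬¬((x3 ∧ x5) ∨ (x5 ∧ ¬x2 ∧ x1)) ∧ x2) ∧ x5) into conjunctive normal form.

¬¬(¬(¬¬((x3 ∧ x5) ∨ (x5 ∧ ¬x2 ∧ x1)) ∧ x2) ∧ x5)
≡ ¬(¬¬((x3 ∧ x5) ∨ (x5 ∧ ¬x2 ∧ x1)) ∧ x2) ∧ x5   — double negation
≡ (¬¬¬((x3 ∧ x5) ∨ (x5 ∧ ¬x2 ∧ x1)) ∨ ¬x2) ∧ x5   — De Morgan
≡ (¬((x3 ∧ x5) ∨ (x5 ∧ ¬x2 ∧ x1)) ∨ ¬x2) ∧ x5   — double negation
≡ ((¬(x3 ∧ x5) ∧ ¬(x5 ∧ ¬x2 ∧ x1)) ∨ ¬x2) ∧ x5   — De Morgan
≡ (((¬x3 ∨ ¬x5) ∧ ¬(x5 ∧ ¬x2 ∧ x1)) ∨ ¬x2) ∧ x5   — De Morgan
≡ (((¬x3 ∨ ¬x5) ∧ (¬x5 ∨ ¬¬x2 ∨ ¬x1)) ∨ ¬x2) ∧ x5   — De Morgan
≡ (((¬x3 ∨ ¬x5) ∧ (¬x5 ∨ x2 ∨ ¬x1)) ∨ ¬x2) ∧ x5   — double negation
≡ (¬x3 ∨ ¬x5 ∨ ¬x2) ∧ (¬x5 ∨ x2 ∨ ¬x1 ∨ ¬x2) ∧ x5   — distribute ∨ over ∧
≡ (¬x3 ∨ ¬x5 ∨ ¬x2) ∧ x5   — simplify

(¬x3 ∨ ¬x5 ∨ ¬x2) ∧ x5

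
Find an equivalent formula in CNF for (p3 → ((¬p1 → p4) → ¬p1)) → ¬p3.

p1 ∨ ¬p3

(p3 → ((¬p1 → p4) → ¬p1)) → ¬p3
⇔ ¬(p3 → ((¬p1 → p4) → ¬p1)) ∨ ¬p3
⇔ ¬(¬p3 ∨ ((¬p1 → p4) → ¬p1)) ∨ ¬p3
⇔ ¬(¬p3 ∨ ¬(¬p1 → p4) ∨ ¬p1) ∨ ¬p3
⇔ ¬(¬p3 ∨ ¬(¬¬p1 ∨ p4) ∨ ¬p1) ∨ ¬p3
⇔ (¬¬p3 ∧ ¬¬(¬¬p1 ∨ p4) ∧ ¬¬p1) ∨ ¬p3
⇔ (p3 ∧ ¬¬(¬¬p1 ∨ p4) ∧ ¬¬p1) ∨ ¬p3
⇔ (p3 ∧ (¬¬p1 ∨ p4) ∧ ¬¬p1) ∨ ¬p3
⇔ (p3 ∧ (p1 ∨ p4) ∧ ¬¬p1) ∨ ¬p3
⇔ (p3 ∧ (p1 ∨ p4) ∧ p1) ∨ ¬p3
⇔ (p3 ∨ ¬p3) ∧ (p1 ∨ p4 ∨ ¬p3) ∧ (p1 ∨ ¬p3)
⇔ p1 ∨ ¬p3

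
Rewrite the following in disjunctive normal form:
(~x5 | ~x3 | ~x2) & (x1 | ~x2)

(~x5 & x1) | (~x3 & x1) | ~x2

(~x5 | ~x3 | ~x2) & (x1 | ~x2)
≡ (~x5 & x1) | (~x5 & ~x2) | (~x3 & x1) | (~x3 & ~x2) | (~x2 & x1) | (~x2 & ~x2)   (distribute & over |)
≡ (~x5 & x1) | (~x3 & x1) | ~x2   (simplify)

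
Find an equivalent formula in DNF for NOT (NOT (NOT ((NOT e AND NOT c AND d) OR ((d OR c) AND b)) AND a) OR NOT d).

(e AND NOT b AND a AND d) OR (c AND NOT b AND a AND d)

NOT (NOT (NOT ((NOT e AND NOT c AND d) OR ((d OR c) AND b)) AND a) OR NOT d)
≡ NOT NOT (NOT ((NOT e AND NOT c AND d) OR ((d OR c) AND b)) AND a) AND NOT NOT d   — De Morgan
≡ NOT ((NOT e AND NOT c AND d) OR ((d OR c) AND b)) AND a AND NOT NOT d   — double negation
≡ NOT (NOT e AND NOT c AND d) AND NOT ((d OR c) AND b) AND a AND NOT NOT d   — De Morgan
≡ (NOT NOT e OR NOT NOT c OR NOT d) AND NOT ((d OR c) AND b) AND a AND NOT NOT d   — De Morgan
≡ (e OR NOT NOT c OR NOT d) AND NOT ((d OR c) AND b) AND a AND NOT NOT d   — double negation
≡ (e OR c OR NOT d) AND NOT ((d OR c) AND b) AND a AND NOT NOT d   — double negation
≡ (e OR c OR NOT d) AND (NOT (d OR c) OR NOT b) AND a AND NOT NOT d   — De Morgan
≡ (e OR c OR NOT d) AND ((NOT d AND NOT c) OR NOT b) AND a AND NOT NOT d   — De Morgan
≡ (e OR c OR NOT d) AND ((NOT d AND NOT c) OR NOT b) AND a AND d   — double negation
≡ (e AND NOT d AND NOT c AND a AND d) OR (e AND NOT b AND a AND d) OR (c AND NOT d AND NOT c AND a AND d) OR (c AND NOT b AND a AND d) OR (NOT d AND NOT d AND NOT c AND a AND d) OR (NOT d AND NOT b AND a AND d)   — distribute AND over OR
≡ (e AND NOT b AND a AND d) OR (c AND NOT b AND a AND d)   — simplify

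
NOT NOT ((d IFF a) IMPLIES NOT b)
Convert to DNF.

NOT NOT ((d IFF a) IMPLIES NOT b)
= NOT NOT (NOT (d IFF a) OR NOT b)   (eliminate IMPLIES)
= NOT NOT (NOT ((d IMPLIES a) AND (a IMPLIES d)) OR NOT b)   (eliminate IFF)
= NOT NOT (NOT ((NOT d OR a) AND (a IMPLIES d)) OR NOT b)   (eliminate IMPLIES)
= NOT NOT (NOT ((NOT d OR a) AND (NOT a OR d)) OR NOT b)   (eliminate IMPLIES)
= NOT ((NOT d OR a) AND (NOT a OR d)) OR NOT b   (double negation)
= NOT (NOT d OR a) OR NOT (NOT a OR d) OR NOT b   (De Morgan)
= (NOT NOT d AND NOT a) OR NOT (NOT a OR d) OR NOT b   (De Morgan)
= (d AND NOT a) OR NOT (NOT a OR d) OR NOT b   (double negation)
= (d AND NOT a) OR (NOT NOT a AND NOT d) OR NOT b   (De Morgan)
= (d AND NOT a) OR (a AND NOT d) OR NOT b   (double negation)

(d AND NOT a) OR (a AND NOT d) OR NOT b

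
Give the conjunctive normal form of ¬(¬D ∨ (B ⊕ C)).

D ∧ (¬B ∨ C) ∧ (¬C ∨ B)

¬(¬D ∨ (B ⊕ C))
⇔ ¬(¬D ∨ ((B ∨ C) ∧ ¬(B ∧ C)))   (expand ⊕)
⇔ ¬¬D ∧ ¬((B ∨ C) ∧ ¬(B ∧ C))   (De Morgan)
⇔ D ∧ ¬((B ∨ C) ∧ ¬(B ∧ C))   (double negation)
⇔ D ∧ (¬(B ∨ C) ∨ ¬¬(B ∧ C))   (De Morgan)
⇔ D ∧ ((¬B ∧ ¬C) ∨ ¬¬(B ∧ C))   (De Morgan)
⇔ D ∧ ((¬B ∧ ¬C) ∨ (B ∧ C))   (double negation)
⇔ D ∧ (¬B ∨ B) ∧ (¬B ∨ C) ∧ (¬C ∨ B) ∧ (¬C ∨ C)   (distribute ∨ over ∧)
⇔ D ∧ (¬B ∨ C) ∧ (¬C ∨ B)   (simplify)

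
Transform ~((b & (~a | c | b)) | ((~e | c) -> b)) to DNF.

~((b & (~a | c | b)) | ((~e | c) -> b))
⇔ ~((b & (~a | c | b)) | ~(~e | c) | b)
⇔ ~(b & (~a | c | b)) & ~~(~e | c) & ~b
⇔ (~b | ~(~a | c | b)) & ~~(~e | c) & ~b
⇔ (~b | (~~a & ~c & ~b)) & ~~(~e | c) & ~b
⇔ (~b | (a & ~c & ~b)) & ~~(~e | c) & ~b
⇔ (~b | (a & ~c & ~b)) & (~e | c) & ~b
⇔ (~b & ~e & ~b) | (~b & c & ~b) | (a & ~c & ~b & ~e & ~b) | (a & ~c & ~b & c & ~b)
⇔ (~b & ~e) | (~b & c)

(~b & ~e) | (~b & c)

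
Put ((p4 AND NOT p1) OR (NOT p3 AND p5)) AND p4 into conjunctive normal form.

((p4 AND NOT p1) OR (NOT p3 AND p5)) AND p4
= (p4 OR NOT p3) AND (p4 OR p5) AND (NOT p1 OR NOT p3) AND (NOT p1 OR p5) AND p4   (distribute OR over AND)
= (NOT p1 OR NOT p3) AND (NOT p1 OR p5) AND p4   (simplify)

(NOT p1 OR NOT p3) AND (NOT p1 OR p5) AND p4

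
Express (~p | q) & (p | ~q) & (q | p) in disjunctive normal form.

q & p

(~p | q) & (p | ~q) & (q | p)
≡ (~p & p & q) | (~p & p & p) | (~p & ~q & q) | (~p & ~q & p) | (q & p & q) | (q & p & p) | (q & ~q & q) | (q & ~q & p)   [distribute & over |]
≡ q & p   [simplify]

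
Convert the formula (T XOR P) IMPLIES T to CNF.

(T XOR P) IMPLIES T
⇔ NOT (T XOR P) OR T   (eliminate IMPLIES)
⇔ NOT ((T OR P) AND NOT (T AND P)) OR T   (expand XOR)
⇔ NOT (T OR P) OR NOT NOT (T AND P) OR T   (De Morgan)
⇔ (NOT T AND NOT P) OR NOT NOT (T AND P) OR T   (De Morgan)
⇔ (NOT T AND NOT P) OR (T AND P) OR T   (double negation)
⇔ (NOT T OR T OR T) AND (NOT T OR P OR T) AND (NOT P OR T OR T) AND (NOT P OR P OR T)   (distribute OR over AND)
⇔ NOT P OR T   (simplify)

NOT P OR T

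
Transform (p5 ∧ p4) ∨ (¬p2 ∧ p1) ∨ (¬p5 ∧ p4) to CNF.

(p5 ∧ p4) ∨ (¬p2 ∧ p1) ∨ (¬p5 ∧ p4)
≡ (p5 ∨ ¬p2 ∨ ¬p5) ∧ (p5 ∨ ¬p2 ∨ p4) ∧ (p5 ∨ p1 ∨ ¬p5) ∧ (p5 ∨ p1 ∨ p4) ∧ (p4 ∨ ¬p2 ∨ ¬p5) ∧ (p4 ∨ ¬p2 ∨ p4) ∧ (p4 ∨ p1 ∨ ¬p5) ∧ (p4 ∨ p1 ∨ p4)   — distribute ∨ over ∧
≡ (p4 ∨ ¬p2) ∧ (p4 ∨ p1)   — simplify

(p4 ∨ ¬p2) ∧ (p4 ∨ p1)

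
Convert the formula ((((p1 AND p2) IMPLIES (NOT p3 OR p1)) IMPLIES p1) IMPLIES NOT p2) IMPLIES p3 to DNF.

(p1 AND p2) OR p3

((((p1 AND p2) IMPLIES (NOT p3 OR p1)) IMPLIES p1) IMPLIES NOT p2) IMPLIES p3
≡ NOT ((((p1 AND p2) IMPLIES (NOT p3 OR p1)) IMPLIES p1) IMPLIES NOT p2) OR p3
≡ NOT (NOT (((p1 AND p2) IMPLIES (NOT p3 OR p1)) IMPLIES p1) OR NOT p2) OR p3
≡ NOT (NOT (NOT ((p1 AND p2) IMPLIES (NOT p3 OR p1)) OR p1) OR NOT p2) OR p3
≡ NOT (NOT (NOT (NOT (p1 AND p2) OR NOT p3 OR p1) OR p1) OR NOT p2) OR p3
≡ (NOT NOT (NOT (NOT (p1 AND p2) OR NOT p3 OR p1) OR p1) AND NOT NOT p2) OR p3
≡ ((NOT (NOT (p1 AND p2) OR NOT p3 OR p1) OR p1) AND NOT NOT p2) OR p3
≡ (((NOT NOT (p1 AND p2) AND NOT NOT p3 AND NOT p1) OR p1) AND NOT NOT p2) OR p3
≡ (((p1 AND p2 AND NOT NOT p3 AND NOT p1) OR p1) AND NOT NOT p2) OR p3
≡ (((p1 AND p2 AND p3 AND NOT p1) OR p1) AND NOT NOT p2) OR p3
≡ (((p1 AND p2 AND p3 AND NOT p1) OR p1) AND p2) OR p3
≡ (p1 AND p2 AND p3 AND NOT p1 AND p2) OR (p1 AND p2) OR p3
≡ (p1 AND p2) OR p3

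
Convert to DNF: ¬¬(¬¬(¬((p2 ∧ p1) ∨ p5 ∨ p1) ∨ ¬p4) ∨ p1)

(¬p1 ∧ ¬p5) ∨ ¬p4 ∨ p1

¬¬(¬¬(¬((p2 ∧ p1) ∨ p5 ∨ p1) ∨ ¬p4) ∨ p1)
= ¬¬(¬((p2 ∧ p1) ∨ p5 ∨ p1) ∨ ¬p4) ∨ p1   [double negation]
= ¬((p2 ∧ p1) ∨ p5 ∨ p1) ∨ ¬p4 ∨ p1   [double negation]
= (¬(p2 ∧ p1) ∧ ¬p5 ∧ ¬p1) ∨ ¬p4 ∨ p1   [De Morgan]
= ((¬p2 ∨ ¬p1) ∧ ¬p5 ∧ ¬p1) ∨ ¬p4 ∨ p1   [De Morgan]
= (¬p2 ∧ ¬p5 ∧ ¬p1) ∨ (¬p1 ∧ ¬p5 ∧ ¬p1) ∨ ¬p4 ∨ p1   [distribute ∧ over ∨]
= (¬p1 ∧ ¬p5) ∨ ¬p4 ∨ p1   [simplify]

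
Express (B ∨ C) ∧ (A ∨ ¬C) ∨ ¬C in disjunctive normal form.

B ∧ A ∨ C ∧ A ∨ ¬C

(B ∨ C) ∧ (A ∨ ¬C) ∨ ¬C
≡ B ∧ A ∨ B ∧ ¬C ∨ C ∧ A ∨ C ∧ ¬C ∨ ¬C   (distribute ∧ over ∨)
≡ B ∧ A ∨ C ∧ A ∨ ¬C   (simplify)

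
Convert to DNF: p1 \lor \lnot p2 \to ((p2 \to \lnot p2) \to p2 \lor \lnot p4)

p1 \lor \lnot p2 \to ((p2 \to \lnot p2) \to p2 \lor \lnot p4)
= \lnot (p1 \lor \lnot p2) \lor ((p2 \to \lnot p2) \to p2 \lor \lnot p4)
= \lnot (p1 \lor \lnot p2) \lor \lnot (p2 \to \lnot p2) \lor p2 \lor \lnot p4
= \lnot (p1 \lor \lnot p2) \lor \lnot (\lnot p2 \lor \lnot p2) \lor p2 \lor \lnot p4
= \lnot p1 \land \lnot \lnot p2 \lor \lnot (\lnot p2 \lor \lnot p2) \lor p2 \lor \lnot p4
= \lnot p1 \land p2 \lor \lnot (\lnot p2 \lor \lnot p2) \lor p2 \lor \lnot p4
= \lnot p1 \land p2 \lor \lnot \lnot p2 \land \lnot \lnot p2 \lor p2 \lor \lnot p4
= \lnot p1 \land p2 \lor p2 \land \lnot \lnot p2 \lor p2 \lor \lnot p4
= \lnot p1 \land p2 \lor p2 \land p2 \lor p2 \lor \lnot p4
= p2 \lor \lnot p4

p2 \lor \lnot p4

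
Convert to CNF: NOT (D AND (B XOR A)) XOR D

NOT (D AND (B XOR A)) XOR D
= (NOT (D AND (B XOR A)) OR D) AND NOT (NOT (D AND (B XOR A)) AND D)
= (NOT (D AND (B OR A) AND NOT (B AND A)) OR D) AND NOT (NOT (D AND (B XOR A)) AND D)
= (NOT (D AND (B OR A) AND NOT (B AND A)) OR D) AND NOT (NOT (D AND (B OR A) AND NOT (B AND A)) AND D)
= (NOT D OR NOT (B OR A) OR NOT NOT (B AND A) OR D) AND NOT (NOT (D AND (B OR A) AND NOT (B AND A)) AND D)
= (NOT D OR (NOT B AND NOT A) OR NOT NOT (B AND A) OR D) AND NOT (NOT (D AND (B OR A) AND NOT (B AND A)) AND D)
= (NOT D OR (NOT B AND NOT A) OR (B AND A) OR D) AND NOT (NOT (D AND (B OR A) AND NOT (B AND A)) AND D)
= (NOT D OR (NOT B AND NOT A) OR (B AND A) OR D) AND (NOT NOT (D AND (B OR A) AND NOT (B AND A)) OR NOT D)
= (NOT D OR (NOT B AND NOT A) OR (B AND A) OR D) AND ((D AND (B OR A) AND NOT (B AND A)) OR NOT D)
= (NOT D OR (NOT B AND NOT A) OR (B AND A) OR D) AND ((D AND (B OR A) AND (NOT B OR NOT A)) OR NOT D)
= (NOT D OR NOT B OR B OR D) AND (NOT D OR NOT B OR A OR D) AND (NOT D OR NOT A OR B OR D) AND (NOT D OR NOT A OR A OR D) AND (D OR NOT D) AND (B OR A OR NOT D) AND (NOT B OR NOT A OR NOT D)
= (B OR A OR NOT D) AND (NOT B OR NOT A OR NOT D)

(B OR A OR NOT D) AND (NOT B OR NOT A OR NOT D)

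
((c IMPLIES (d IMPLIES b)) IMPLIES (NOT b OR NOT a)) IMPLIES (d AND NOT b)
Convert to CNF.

(b OR d) AND (a OR d) AND (a OR NOT b)

((c IMPLIES (d IMPLIES b)) IMPLIES (NOT b OR NOT a)) IMPLIES (d AND NOT b)
≡ NOT ((c IMPLIES (d IMPLIES b)) IMPLIES (NOT b OR NOT a)) OR (d AND NOT b)   — eliminate IMPLIES
≡ NOT (NOT (c IMPLIES (d IMPLIES b)) OR NOT b OR NOT a) OR (d AND NOT b)   — eliminate IMPLIES
≡ NOT (NOT (NOT c OR (d IMPLIES b)) OR NOT b OR NOT a) OR (d AND NOT b)   — eliminate IMPLIES
≡ NOT (NOT (NOT c OR NOT d OR b) OR NOT b OR NOT a) OR (d AND NOT b)   — eliminate IMPLIES
≡ (NOT NOT (NOT c OR NOT d OR b) AND NOT NOT b AND NOT NOT a) OR (d AND NOT b)   — De Morgan
≡ ((NOT c OR NOT d OR b) AND NOT NOT b AND NOT NOT a) OR (d AND NOT b)   — double negation
≡ ((NOT c OR NOT d OR b) AND b AND NOT NOT a) OR (d AND NOT b)   — double negation
≡ ((NOT c OR NOT d OR b) AND b AND a) OR (d AND NOT b)   — double negation
≡ (NOT c OR NOT d OR b OR d) AND (NOT c OR NOT d OR b OR NOT b) AND (b OR d) AND (b OR NOT b) AND (a OR d) AND (a OR NOT b)   — distribute OR over AND
≡ (b OR d) AND (a OR d) AND (a OR NOT b)   — simplify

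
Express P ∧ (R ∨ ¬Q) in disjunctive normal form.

(P ∧ R) ∨ (P ∧ ¬Q)

P ∧ (R ∨ ¬Q)
⇔ (P ∧ R) ∨ (P ∧ ¬Q)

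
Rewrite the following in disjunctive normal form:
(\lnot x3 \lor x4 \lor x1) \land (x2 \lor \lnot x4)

(\lnot x3 \lor x4 \lor x1) \land (x2 \lor \lnot x4)
⇔ (\lnot x3 \land x2) \lor (\lnot x3 \land \lnot x4) \lor (x4 \land x2) \lor (x4 \land \lnot x4) \lor (x1 \land x2) \lor (x1 \land \lnot x4)   — distribute \land over \lor
⇔ (\lnot x3 \land x2) \lor (\lnot x3 \land \lnot x4) \lor (x4 \land x2) \lor (x1 \land x2) \lor (x1 \land \lnot x4)   — simplify

(\lnot x3 \land x2) \lor (\lnot x3 \land \lnot x4) \lor (x4 \land x2) \lor (x1 \land x2) \lor (x1 \land \lnot x4)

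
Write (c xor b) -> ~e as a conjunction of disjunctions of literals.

(~c | b | ~e) & (~b | c | ~e)

(c xor b) -> ~e
≡ ~(c xor b) | ~e   [eliminate ->]
≡ ~((c | b) & ~(c & b)) | ~e   [expand xor]
≡ ~(c | b) | ~~(c & b) | ~e   [De Morgan]
≡ (~c & ~b) | ~~(c & b) | ~e   [De Morgan]
≡ (~c & ~b) | (c & b) | ~e   [double negation]
≡ (~c | c | ~e) & (~c | b | ~e) & (~b | c | ~e) & (~b | b | ~e)   [distribute | over &]
≡ (~c | b | ~e) & (~b | c | ~e)   [simplify]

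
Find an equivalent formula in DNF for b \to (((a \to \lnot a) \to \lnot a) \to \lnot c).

\lnot b \lor \lnot c

b \to (((a \to \lnot a) \to \lnot a) \to \lnot c)
≡ \lnot b \lor (((a \to \lnot a) \to \lnot a) \to \lnot c)   (eliminate \to)
≡ \lnot b \lor \lnot ((a \to \lnot a) \to \lnot a) \lor \lnot c   (eliminate \to)
≡ \lnot b \lor \lnot (\lnot (a \to \lnot a) \lor \lnot a) \lor \lnot c   (eliminate \to)
≡ \lnot b \lor \lnot (\lnot (\lnot a \lor \lnot a) \lor \lnot a) \lor \lnot c   (eliminate \to)
≡ \lnot b \lor (\lnot \lnot (\lnot a \lor \lnot a) \land \lnot \lnot a) \lor \lnot c   (De Morgan)
≡ \lnot b \lor ((\lnot a \lor \lnot a) \land \lnot \lnot a) \lor \lnot c   (double negation)
≡ \lnot b \lor ((\lnot a \lor \lnot a) \land a) \lor \lnot c   (double negation)
≡ \lnot b \lor (\lnot a \land a) \lor (\lnot a \land a) \lor \lnot c   (distribute \land over \lor)
≡ \lnot b \lor \lnot c   (simplify)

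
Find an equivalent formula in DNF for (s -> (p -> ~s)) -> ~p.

(s -> (p -> ~s)) -> ~p
≡ ~(s -> (p -> ~s)) | ~p   (eliminate ->)
≡ ~(~s | (p -> ~s)) | ~p   (eliminate ->)
≡ ~(~s | ~p | ~s) | ~p   (eliminate ->)
≡ (~~s & ~~p & ~~s) | ~p   (De Morgan)
≡ (s & ~~p & ~~s) | ~p   (double negation)
≡ (s & p & ~~s) | ~p   (double negation)
≡ (s & p & s) | ~p   (double negation)
≡ (s & p) | ~p   (simplify)

(s & p) | ~p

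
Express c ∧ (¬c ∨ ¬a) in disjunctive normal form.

c ∧ (¬c ∨ ¬a)
≡ c ∧ ¬c ∨ c ∧ ¬a   [distribute ∧ over ∨]
≡ c ∧ ¬a   [simplify]

c ∧ ¬a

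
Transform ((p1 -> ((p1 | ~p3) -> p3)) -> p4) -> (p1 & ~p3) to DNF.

((p1 -> ((p1 | ~p3) -> p3)) -> p4) -> (p1 & ~p3)
= ~((p1 -> ((p1 | ~p3) -> p3)) -> p4) | (p1 & ~p3)   — eliminate ->
= ~(~(p1 -> ((p1 | ~p3) -> p3)) | p4) | (p1 & ~p3)   — eliminate ->
= ~(~(~p1 | ((p1 | ~p3) -> p3)) | p4) | (p1 & ~p3)   — eliminate ->
= ~(~(~p1 | ~(p1 | ~p3) | p3) | p4) | (p1 & ~p3)   — eliminate ->
= (~~(~p1 | ~(p1 | ~p3) | p3) & ~p4) | (p1 & ~p3)   — De Morgan
= ((~p1 | ~(p1 | ~p3) | p3) & ~p4) | (p1 & ~p3)   — double negation
= ((~p1 | (~p1 & ~~p3) | p3) & ~p4) | (p1 & ~p3)   — De Morgan
= ((~p1 | (~p1 & p3) | p3) & ~p4) | (p1 & ~p3)   — double negation
= (~p1 & ~p4) | (~p1 & p3 & ~p4) | (p3 & ~p4) | (p1 & ~p3)   — distribute & over |
= (~p1 & ~p4) | (p3 & ~p4) | (p1 & ~p3)   — simplify

(~p1 & ~p4) | (p3 & ~p4) | (p1 & ~p3)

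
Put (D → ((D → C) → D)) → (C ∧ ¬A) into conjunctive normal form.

(D → ((D → C) → D)) → (C ∧ ¬A)
= ¬(D → ((D → C) → D)) ∨ (C ∧ ¬A)   — eliminate →
= ¬(¬D ∨ ((D → C) → D)) ∨ (C ∧ ¬A)   — eliminate →
= ¬(¬D ∨ ¬(D → C) ∨ D) ∨ (C ∧ ¬A)   — eliminate →
= ¬(¬D ∨ ¬(¬D ∨ C) ∨ D) ∨ (C ∧ ¬A)   — eliminate →
= (¬¬D ∧ ¬¬(¬D ∨ C) ∧ ¬D) ∨ (C ∧ ¬A)   — De Morgan
= (D ∧ ¬¬(¬D ∨ C) ∧ ¬D) ∨ (C ∧ ¬A)   — double negation
= (D ∧ (¬D ∨ C) ∧ ¬D) ∨ (C ∧ ¬A)   — double negation
= (D ∨ C) ∧ (D ∨ ¬A) ∧ (¬D ∨ C ∨ C) ∧ (¬D ∨ C ∨ ¬A) ∧ (¬D ∨ C) ∧ (¬D ∨ ¬A)   — distribute ∨ over ∧
= (D ∨ C) ∧ (D ∨ ¬A) ∧ (¬D ∨ C) ∧ (¬D ∨ ¬A)   — simplify

(D ∨ C) ∧ (D ∨ ¬A) ∧ (¬D ∨ C) ∧ (¬D ∨ ¬A)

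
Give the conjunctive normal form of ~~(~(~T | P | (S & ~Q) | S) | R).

~~(~(~T | P | (S & ~Q) | S) | R)
≡ ~(~T | P | (S & ~Q) | S) | R
≡ (~~T & ~P & ~(S & ~Q) & ~S) | R
≡ (T & ~P & ~(S & ~Q) & ~S) | R
≡ (T & ~P & (~S | ~~Q) & ~S) | R
≡ (T & ~P & (~S | Q) & ~S) | R
≡ (T | R) & (~P | R) & (~S | Q | R) & (~S | R)
≡ (T | R) & (~P | R) & (~S | R)

(T | R) & (~P | R) & (~S | R)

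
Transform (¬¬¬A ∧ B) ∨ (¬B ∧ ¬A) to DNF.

(¬¬¬A ∧ B) ∨ (¬B ∧ ¬A)
= (¬A ∧ B) ∨ (¬B ∧ ¬A)   [double negation]

(¬A ∧ B) ∨ (¬B ∧ ¬A)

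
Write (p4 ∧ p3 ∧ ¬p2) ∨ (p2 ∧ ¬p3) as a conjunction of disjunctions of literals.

(p4 ∨ p2) ∧ (p4 ∨ ¬p3) ∧ (p3 ∨ p2) ∧ (¬p2 ∨ ¬p3)

(p4 ∧ p3 ∧ ¬p2) ∨ (p2 ∧ ¬p3)
≡ (p4 ∨ p2) ∧ (p4 ∨ ¬p3) ∧ (p3 ∨ p2) ∧ (p3 ∨ ¬p3) ∧ (¬p2 ∨ p2) ∧ (¬p2 ∨ ¬p3)   [distribute ∨ over ∧]
≡ (p4 ∨ p2) ∧ (p4 ∨ ¬p3) ∧ (p3 ∨ p2) ∧ (¬p2 ∨ ¬p3)   [simplify]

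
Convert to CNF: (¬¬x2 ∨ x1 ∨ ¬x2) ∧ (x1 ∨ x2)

(¬¬x2 ∨ x1 ∨ ¬x2) ∧ (x1 ∨ x2)
= (x2 ∨ x1 ∨ ¬x2) ∧ (x1 ∨ x2)   [double negation]
= x1 ∨ x2   [simplify]

x1 ∨ x2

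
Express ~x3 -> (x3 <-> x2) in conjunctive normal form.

x3 | ~x2

~x3 -> (x3 <-> x2)
⇔ ~~x3 | (x3 <-> x2)   [eliminate ->]
⇔ ~~x3 | ((x3 -> x2) & (x2 -> x3))   [eliminate <->]
⇔ ~~x3 | ((~x3 | x2) & (x2 -> x3))   [eliminate ->]
⇔ ~~x3 | ((~x3 | x2) & (~x2 | x3))   [eliminate ->]
⇔ x3 | ((~x3 | x2) & (~x2 | x3))   [double negation]
⇔ (x3 | ~x3 | x2) & (x3 | ~x2 | x3)   [distribute | over &]
⇔ x3 | ~x2   [simplify]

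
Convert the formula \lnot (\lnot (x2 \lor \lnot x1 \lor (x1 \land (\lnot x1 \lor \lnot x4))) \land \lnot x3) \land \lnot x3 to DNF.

\lnot (\lnot (x2 \lor \lnot x1 \lor (x1 \land (\lnot x1 \lor \lnot x4))) \land \lnot x3) \land \lnot x3
= (\lnot \lnot (x2 \lor \lnot x1 \lor (x1 \land (\lnot x1 \lor \lnot x4))) \lor \lnot \lnot x3) \land \lnot x3   — De Morgan
= (x2 \lor \lnot x1 \lor (x1 \land (\lnot x1 \lor \lnot x4)) \lor \lnot \lnot x3) \land \lnot x3   — double negation
= (x2 \lor \lnot x1 \lor (x1 \land (\lnot x1 \lor \lnot x4)) \lor x3) \land \lnot x3   — double negation
= (x2 \land \lnot x3) \lor (\lnot x1 \land \lnot x3) \lor (x1 \land \lnot x1 \land \lnot x3) \lor (x1 \land \lnot x4 \land \lnot x3) \lor (x3 \land \lnot x3)   — distribute \land over \lor
= (x2 \land \lnot x3) \lor (\lnot x1 \land \lnot x3) \lor (x1 \land \lnot x4 \land \lnot x3)   — simplify

(x2 \land \lnot x3) \lor (\lnot x1 \land \lnot x3) \lor (x1 \land \lnot x4 \land \lnot x3)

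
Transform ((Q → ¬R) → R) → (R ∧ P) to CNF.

((Q → ¬R) → R) → (R ∧ P)
⇔ ¬((Q → ¬R) → R) ∨ (R ∧ P)   — eliminate →
⇔ ¬(¬(Q → ¬R) ∨ R) ∨ (R ∧ P)   — eliminate →
⇔ ¬(¬(¬Q ∨ ¬R) ∨ R) ∨ (R ∧ P)   — eliminate →
⇔ (¬¬(¬Q ∨ ¬R) ∧ ¬R) ∨ (R ∧ P)   — De Morgan
⇔ ((¬Q ∨ ¬R) ∧ ¬R) ∨ (R ∧ P)   — double negation
⇔ (¬Q ∨ ¬R ∨ R) ∧ (¬Q ∨ ¬R ∨ P) ∧ (¬R ∨ R) ∧ (¬R ∨ P)   — distribute ∨ over ∧
⇔ ¬R ∨ P   — simplify

¬R ∨ P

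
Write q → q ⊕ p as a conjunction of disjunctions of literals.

q → q ⊕ p
≡ ¬q ∨ (q ⊕ p)
≡ ¬q ∨ (q ∨ p) ∧ ¬(q ∧ p)
≡ ¬q ∨ (q ∨ p) ∧ (¬q ∨ ¬p)
≡ (¬q ∨ q ∨ p) ∧ (¬q ∨ ¬q ∨ ¬p)
≡ ¬q ∨ ¬p

¬q ∨ ¬p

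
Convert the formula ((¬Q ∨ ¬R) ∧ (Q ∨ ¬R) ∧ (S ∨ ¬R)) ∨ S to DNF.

((¬Q ∨ ¬R) ∧ (Q ∨ ¬R) ∧ (S ∨ ¬R)) ∨ S
= (¬Q ∧ Q ∧ S) ∨ (¬Q ∧ Q ∧ ¬R) ∨ (¬Q ∧ ¬R ∧ S) ∨ (¬Q ∧ ¬R ∧ ¬R) ∨ (¬R ∧ Q ∧ S) ∨ (¬R ∧ Q ∧ ¬R) ∨ (¬R ∧ ¬R ∧ S) ∨ (¬R ∧ ¬R ∧ ¬R) ∨ S   [distribute ∧ over ∨]
= ¬R ∨ S   [simplify]

¬R ∨ S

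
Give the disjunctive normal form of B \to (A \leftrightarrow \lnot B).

B \to (A \leftrightarrow \lnot B)
⇔ \lnot B \lor (A \leftrightarrow \lnot B)   — eliminate \to
⇔ \lnot B \lor ((A \to \lnot B) \land (\lnot B \to A))   — eliminate \leftrightarrow
⇔ \lnot B \lor ((\lnot A \lor \lnot B) \land (\lnot B \to A))   — eliminate \to
⇔ \lnot B \lor ((\lnot A \lor \lnot B) \land (\lnot \lnot B \lor A))   — eliminate \to
⇔ \lnot B \lor ((\lnot A \lor \lnot B) \land (B \lor A))   — double negation
⇔ \lnot B \lor (\lnot A \land B) \lor (\lnot A \land A) \lor (\lnot B \land B) \lor (\lnot B \land A)   — distribute \land over \lor
⇔ \lnot B \lor (\lnot A \land B)   — simplify

\lnot B \lor (\lnot A \land B)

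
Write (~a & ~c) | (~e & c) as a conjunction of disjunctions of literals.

(~a | ~e) & (~a | c) & (~c | ~e)

(~a & ~c) | (~e & c)
≡ (~a | ~e) & (~a | c) & (~c | ~e) & (~c | c)   [distribute | over &]
≡ (~a | ~e) & (~a | c) & (~c | ~e)   [simplify]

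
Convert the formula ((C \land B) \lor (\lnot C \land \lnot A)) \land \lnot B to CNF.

(C \lor \lnot A) \land (B \lor \lnot C) \land (B \lor \lnot A) \land \lnot B

((C \land B) \lor (\lnot C \land \lnot A)) \land \lnot B
≡ (C \lor \lnot C) \land (C \lor \lnot A) \land (B \lor \lnot C) \land (B \lor \lnot A) \land \lnot B   (distribute \lor over \land)
≡ (C \lor \lnot A) \land (B \lor \lnot C) \land (B \lor \lnot A) \land \lnot B   (simplify)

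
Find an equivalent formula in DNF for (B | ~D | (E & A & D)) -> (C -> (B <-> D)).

(B | ~D | (E & A & D)) -> (C -> (B <-> D))
⇔ ~(B | ~D | (E & A & D)) | (C -> (B <-> D))   — eliminate ->
⇔ ~(B | ~D | (E & A & D)) | ~C | (B <-> D)   — eliminate ->
⇔ ~(B | ~D | (E & A & D)) | ~C | ((B -> D) & (D -> B))   — eliminate <->
⇔ ~(B | ~D | (E & A & D)) | ~C | ((~B | D) & (D -> B))   — eliminate ->
⇔ ~(B | ~D | (E & A & D)) | ~C | ((~B | D) & (~D | B))   — eliminate ->
⇔ (~B & ~~D & ~(E & A & D)) | ~C | ((~B | D) & (~D | B))   — De Morgan
⇔ (~B & D & ~(E & A & D)) | ~C | ((~B | D) & (~D | B))   — double negation
⇔ (~B & D & (~E | ~A | ~D)) | ~C | ((~B | D) & (~D | B))   — De Morgan
⇔ (~B & D & ~E) | (~B & D & ~A) | (~B & D & ~D) | ~C | (~B & ~D) | (~B & B) | (D & ~D) | (D & B)   — distribute & over |
⇔ (~B & D & ~E) | (~B & D & ~A) | ~C | (~B & ~D) | (D & B)   — simplify

(~B & D & ~E) | (~B & D & ~A) | ~C | (~B & ~D) | (D & B)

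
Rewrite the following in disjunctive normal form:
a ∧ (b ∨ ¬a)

a ∧ b

a ∧ (b ∨ ¬a)
⇔ a ∧ b ∨ a ∧ ¬a   [distribute ∧ over ∨]
⇔ a ∧ b   [simplify]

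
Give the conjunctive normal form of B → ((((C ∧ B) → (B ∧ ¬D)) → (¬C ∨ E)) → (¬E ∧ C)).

B → ((((C ∧ B) → (B ∧ ¬D)) → (¬C ∨ E)) → (¬E ∧ C))
= ¬B ∨ ((((C ∧ B) → (B ∧ ¬D)) → (¬C ∨ E)) → (¬E ∧ C))   [eliminate →]
= ¬B ∨ ¬(((C ∧ B) → (B ∧ ¬D)) → (¬C ∨ E)) ∨ (¬E ∧ C)   [eliminate →]
= ¬B ∨ ¬(¬((C ∧ B) → (B ∧ ¬D)) ∨ ¬C ∨ E) ∨ (¬E ∧ C)   [eliminate →]
= ¬B ∨ ¬(¬(¬(C ∧ B) ∨ (B ∧ ¬D)) ∨ ¬C ∨ E) ∨ (¬E ∧ C)   [eliminate →]
= ¬B ∨ (¬¬(¬(C ∧ B) ∨ (B ∧ ¬D)) ∧ ¬¬C ∧ ¬E) ∨ (¬E ∧ C)   [De Morgan]
= ¬B ∨ ((¬(C ∧ B) ∨ (B ∧ ¬D)) ∧ ¬¬C ∧ ¬E) ∨ (¬E ∧ C)   [double negation]
= ¬B ∨ ((¬C ∨ ¬B ∨ (B ∧ ¬D)) ∧ ¬¬C ∧ ¬E) ∨ (¬E ∧ C)   [De Morgan]
= ¬B ∨ ((¬C ∨ ¬B ∨ (B ∧ ¬D)) ∧ C ∧ ¬E) ∨ (¬E ∧ C)   [double negation]
= (¬B ∨ ¬C ∨ ¬B ∨ B ∨ ¬E) ∧ (¬B ∨ ¬C ∨ ¬B ∨ B ∨ C) ∧ (¬B ∨ ¬C ∨ ¬B ∨ ¬D ∨ ¬E) ∧ (¬B ∨ ¬C ∨ ¬B ∨ ¬D ∨ C) ∧ (¬B ∨ C ∨ ¬E) ∧ (¬B ∨ C ∨ C) ∧ (¬B ∨ ¬E ∨ ¬E) ∧ (¬B ∨ ¬E ∨ C)   [distribute ∨ over ∧]
= (¬B ∨ C) ∧ (¬B ∨ ¬E)   [simplify]

(¬B ∨ C) ∧ (¬B ∨ ¬E)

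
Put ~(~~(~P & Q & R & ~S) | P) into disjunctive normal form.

(~Q & ~P) | (~R & ~P) | (S & ~P)

~(~~(~P & Q & R & ~S) | P)
= ~~~(~P & Q & R & ~S) & ~P   (De Morgan)
= ~(~P & Q & R & ~S) & ~P   (double negation)
= (~~P | ~Q | ~R | ~~S) & ~P   (De Morgan)
= (P | ~Q | ~R | ~~S) & ~P   (double negation)
= (P | ~Q | ~R | S) & ~P   (double negation)
= (P & ~P) | (~Q & ~P) | (~R & ~P) | (S & ~P)   (distribute & over |)
= (~Q & ~P) | (~R & ~P) | (S & ~P)   (simplify)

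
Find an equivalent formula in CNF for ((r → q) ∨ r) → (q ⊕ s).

((r → q) ∨ r) → (q ⊕ s)
⇔ ¬((r → q) ∨ r) ∨ (q ⊕ s)   — eliminate →
⇔ ¬(¬r ∨ q ∨ r) ∨ (q ⊕ s)   — eliminate →
⇔ ¬(¬r ∨ q ∨ r) ∨ ((q ∨ s) ∧ ¬(q ∧ s))   — expand ⊕
⇔ (¬¬r ∧ ¬q ∧ ¬r) ∨ ((q ∨ s) ∧ ¬(q ∧ s))   — De Morgan
⇔ (r ∧ ¬q ∧ ¬r) ∨ ((q ∨ s) ∧ ¬(q ∧ s))   — double negation
⇔ (r ∧ ¬q ∧ ¬r) ∨ ((q ∨ s) ∧ (¬q ∨ ¬s))   — De Morgan
⇔ (r ∨ q ∨ s) ∧ (r ∨ ¬q ∨ ¬s) ∧ (¬q ∨ q ∨ s) ∧ (¬q ∨ ¬q ∨ ¬s) ∧ (¬r ∨ q ∨ s) ∧ (¬r ∨ ¬q ∨ ¬s)   — distribute ∨ over ∧
⇔ (r ∨ q ∨ s) ∧ (¬q ∨ ¬s) ∧ (¬r ∨ q ∨ s)   — simplify

(r ∨ q ∨ s) ∧ (¬q ∨ ¬s) ∧ (¬r ∨ q ∨ s)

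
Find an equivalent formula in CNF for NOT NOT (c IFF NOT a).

NOT NOT (c IFF NOT a)
⇔ NOT NOT ((c IMPLIES NOT a) AND (NOT a IMPLIES c))   — eliminate IFF
⇔ NOT NOT ((NOT c OR NOT a) AND (NOT a IMPLIES c))   — eliminate IMPLIES
⇔ NOT NOT ((NOT c OR NOT a) AND (NOT NOT a OR c))   — eliminate IMPLIES
⇔ (NOT c OR NOT a) AND (NOT NOT a OR c)   — double negation
⇔ (NOT c OR NOT a) AND (a OR c)   — double negation

(NOT c OR NOT a) AND (a OR c)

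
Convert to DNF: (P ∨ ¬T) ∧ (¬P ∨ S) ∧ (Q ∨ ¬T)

(P ∨ ¬T) ∧ (¬P ∨ S) ∧ (Q ∨ ¬T)
≡ (P ∧ ¬P ∧ Q) ∨ (P ∧ ¬P ∧ ¬T) ∨ (P ∧ S ∧ Q) ∨ (P ∧ S ∧ ¬T) ∨ (¬T ∧ ¬P ∧ Q) ∨ (¬T ∧ ¬P ∧ ¬T) ∨ (¬T ∧ S ∧ Q) ∨ (¬T ∧ S ∧ ¬T)   — distribute ∧ over ∨
≡ (P ∧ S ∧ Q) ∨ (¬T ∧ ¬P) ∨ (¬T ∧ S)   — simplify

(P ∧ S ∧ Q) ∨ (¬T ∧ ¬P) ∨ (¬T ∧ S)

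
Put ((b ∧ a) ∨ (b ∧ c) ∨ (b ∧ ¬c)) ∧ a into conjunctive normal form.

((b ∧ a) ∨ (b ∧ c) ∨ (b ∧ ¬c)) ∧ a
≡ (b ∨ b ∨ b) ∧ (b ∨ b ∨ ¬c) ∧ (b ∨ c ∨ b) ∧ (b ∨ c ∨ ¬c) ∧ (a ∨ b ∨ b) ∧ (a ∨ b ∨ ¬c) ∧ (a ∨ c ∨ b) ∧ (a ∨ c ∨ ¬c) ∧ a
≡ b ∧ a

b ∧ a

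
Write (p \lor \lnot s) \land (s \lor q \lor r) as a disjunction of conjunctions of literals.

(p \lor \lnot s) \land (s \lor q \lor r)
≡ (p \land s) \lor (p \land q) \lor (p \land r) \lor (\lnot s \land s) \lor (\lnot s \land q) \lor (\lnot s \land r)   [distribute \land over \lor]
≡ (p \land s) \lor (p \land q) \lor (p \land r) \lor (\lnot s \land q) \lor (\lnot s \land r)   [simplify]

(p \land s) \lor (p \land q) \lor (p \land r) \lor (\lnot s \land q) \lor (\lnot s \land r)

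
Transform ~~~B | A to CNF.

~B | A

~~~B | A
⇔ ~B | A   [double negation]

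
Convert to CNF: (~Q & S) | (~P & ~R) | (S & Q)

(S | ~P) & (S | ~R)

(~Q & S) | (~P & ~R) | (S & Q)
⇔ (~Q | ~P | S) & (~Q | ~P | Q) & (~Q | ~R | S) & (~Q | ~R | Q) & (S | ~P | S) & (S | ~P | Q) & (S | ~R | S) & (S | ~R | Q)
⇔ (S | ~P) & (S | ~R)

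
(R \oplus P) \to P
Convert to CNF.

\lnot R \lor P

(R \oplus P) \to P
= \lnot (R \oplus P) \lor P   (eliminate \to)
= \lnot ((R \lor P) \land \lnot (R \land P)) \lor P   (expand \oplus)
= \lnot (R \lor P) \lor \lnot \lnot (R \land P) \lor P   (De Morgan)
= (\lnot R \land \lnot P) \lor \lnot \lnot (R \land P) \lor P   (De Morgan)
= (\lnot R \land \lnot P) \lor (R \land P) \lor P   (double negation)
= (\lnot R \lor R \lor P) \land (\lnot R \lor P \lor P) \land (\lnot P \lor R \lor P) \land (\lnot P \lor P \lor P)   (distribute \lor over \land)
= \lnot R \lor P   (simplify)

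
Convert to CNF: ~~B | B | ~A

~~B | B | ~A
⇔ B | B | ~A   — double negation
⇔ B | ~A   — simplify

B | ~A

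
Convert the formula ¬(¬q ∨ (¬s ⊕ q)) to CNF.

¬(¬q ∨ (¬s ⊕ q))
≡ ¬(¬q ∨ (¬s ∨ q) ∧ ¬(¬s ∧ q))   — expand ⊕
≡ ¬¬q ∧ ¬((¬s ∨ q) ∧ ¬(¬s ∧ q))   — De Morgan
≡ q ∧ ¬((¬s ∨ q) ∧ ¬(¬s ∧ q))   — double negation
≡ q ∧ (¬(¬s ∨ q) ∨ ¬¬(¬s ∧ q))   — De Morgan
≡ q ∧ (¬¬s ∧ ¬q ∨ ¬¬(¬s ∧ q))   — De Morgan
≡ q ∧ (s ∧ ¬q ∨ ¬¬(¬s ∧ q))   — double negation
≡ q ∧ (s ∧ ¬q ∨ ¬s ∧ q)   — double negation
≡ q ∧ (s ∨ ¬s) ∧ (s ∨ q) ∧ (¬q ∨ ¬s) ∧ (¬q ∨ q)   — distribute ∨ over ∧
≡ q ∧ (¬q ∨ ¬s)   — simplify

q ∧ (¬q ∨ ¬s)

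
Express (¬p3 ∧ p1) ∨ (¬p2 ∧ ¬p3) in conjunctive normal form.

(¬p3 ∧ p1) ∨ (¬p2 ∧ ¬p3)
≡ (¬p3 ∨ ¬p2) ∧ (¬p3 ∨ ¬p3) ∧ (p1 ∨ ¬p2) ∧ (p1 ∨ ¬p3)   — distribute ∨ over ∧
≡ ¬p3 ∧ (p1 ∨ ¬p2)   — simplify

¬p3 ∧ (p1 ∨ ¬p2)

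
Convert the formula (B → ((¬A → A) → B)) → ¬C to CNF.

(B → ((¬A → A) → B)) → ¬C
= ¬(B → ((¬A → A) → B)) ∨ ¬C   (eliminate →)
= ¬(¬B ∨ ((¬A → A) → B)) ∨ ¬C   (eliminate →)
= ¬(¬B ∨ ¬(¬A → A) ∨ B) ∨ ¬C   (eliminate →)
= ¬(¬B ∨ ¬(¬¬A ∨ A) ∨ B) ∨ ¬C   (eliminate →)
= (¬¬B ∧ ¬¬(¬¬A ∨ A) ∧ ¬B) ∨ ¬C   (De Morgan)
= (B ∧ ¬¬(¬¬A ∨ A) ∧ ¬B) ∨ ¬C   (double negation)
= (B ∧ (¬¬A ∨ A) ∧ ¬B) ∨ ¬C   (double negation)
= (B ∧ (A ∨ A) ∧ ¬B) ∨ ¬C   (double negation)
= (B ∨ ¬C) ∧ (A ∨ A ∨ ¬C) ∧ (¬B ∨ ¬C)   (distribute ∨ over ∧)
= (B ∨ ¬C) ∧ (A ∨ ¬C) ∧ (¬B ∨ ¬C)   (simplify)

(B ∨ ¬C) ∧ (A ∨ ¬C) ∧ (¬B ∨ ¬C)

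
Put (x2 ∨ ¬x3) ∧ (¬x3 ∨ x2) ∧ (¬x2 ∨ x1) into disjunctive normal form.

(x2 ∨ ¬x3) ∧ (¬x3 ∨ x2) ∧ (¬x2 ∨ x1)
⇔ (x2 ∧ ¬x3 ∧ ¬x2) ∨ (x2 ∧ ¬x3 ∧ x1) ∨ (x2 ∧ x2 ∧ ¬x2) ∨ (x2 ∧ x2 ∧ x1) ∨ (¬x3 ∧ ¬x3 ∧ ¬x2) ∨ (¬x3 ∧ ¬x3 ∧ x1) ∨ (¬x3 ∧ x2 ∧ ¬x2) ∨ (¬x3 ∧ x2 ∧ x1)   [distribute ∧ over ∨]
⇔ (x2 ∧ x1) ∨ (¬x3 ∧ ¬x2) ∨ (¬x3 ∧ x1)   [simplify]

(x2 ∧ x1) ∨ (¬x3 ∧ ¬x2) ∨ (¬x3 ∧ x1)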